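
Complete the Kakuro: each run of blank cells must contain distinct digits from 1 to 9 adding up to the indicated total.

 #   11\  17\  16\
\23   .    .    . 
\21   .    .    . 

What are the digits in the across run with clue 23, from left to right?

6 8 9

23 in 3 cells must be {6,8,9}; 17 in 2 cells must be {8,9}; 16 in 2 cells must be {7,9}.
The 23 across and the 16 down share only 9, so R1C3 = 9.
R2C3 = 16 − 9 = 7 completes the 16 down.
Given what's placed, R1C2 must be 8 to fit the 23 across and 17 down.
R2C2 = 17 − 8 = 9 completes the 17 down.
R1C1 = 23 − 17 = 6 completes the 23 across.
R2C1 = 21 − 16 = 5 completes the 21 across.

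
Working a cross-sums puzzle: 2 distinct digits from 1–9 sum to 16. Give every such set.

{7,9}

2 distinct digits from 1–9 sum between 3 and 17.
Only one set works: {7,9}.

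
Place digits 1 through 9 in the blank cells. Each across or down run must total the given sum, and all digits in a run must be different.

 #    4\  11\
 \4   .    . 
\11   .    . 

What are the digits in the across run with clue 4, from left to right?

1 3

4 in 2 cells must be {1,3}.
The 4 across and the 11 down share only 3, so R1C2 = 3.
The 11 across and the 4 down share only 3, so R2C1 = 3.
R2C2 = 11 − 3 = 8 completes the 11 across.
R1C1 = 4 − 3 = 1 completes the 4 across.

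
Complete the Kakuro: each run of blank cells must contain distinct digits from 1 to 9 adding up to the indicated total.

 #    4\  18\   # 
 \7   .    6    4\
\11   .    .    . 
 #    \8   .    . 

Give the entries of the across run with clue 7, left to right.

1 6

4 in 2 cells must be {1,3}.
R1C1 = 7 − 6 = 1 completes the 7 across.
R2C1 = 4 − 1 = 3 completes the 4 down.
R2C2 = 7: the only remaining digit allowed by both the 11 across and the 18 down.
R2C3 = 11 − 10 = 1 completes the 11 across.
R3C2 = 18 − 13 = 5 completes the 18 down.
R3C3 = 8 − 5 = 3 completes the 8 across.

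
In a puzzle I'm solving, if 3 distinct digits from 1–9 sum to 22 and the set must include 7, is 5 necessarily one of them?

No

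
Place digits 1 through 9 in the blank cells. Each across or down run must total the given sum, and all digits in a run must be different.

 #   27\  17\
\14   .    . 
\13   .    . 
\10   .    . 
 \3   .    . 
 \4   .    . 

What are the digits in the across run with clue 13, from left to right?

3 in 2 cells must be {1,2}; 4 in 2 cells must be {1,3}.
Nothing is forced directly, so branch on R1C2, whose candidates are 5 or 6. If R1C2 = 6: that forces R1C1 = 8, R2C2 = 5, after which R2C1 would have to be in {8} for the 13 across but in {1,2,3,4,5,6,7,9} for the 27 down — contradiction. So R1C2 = 5.
R1C1 = 14 − 5 = 9 completes the 14 across.
Given what's placed, R2C2 must be 6 to fit the 13 across and 17 down.
R2C1 = 13 − 6 = 7 completes the 13 across.

7 6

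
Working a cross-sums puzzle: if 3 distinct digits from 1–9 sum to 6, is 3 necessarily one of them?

The only way to make 6 from 3 distinct digits is {1,2,3}, which contains 3.

Yes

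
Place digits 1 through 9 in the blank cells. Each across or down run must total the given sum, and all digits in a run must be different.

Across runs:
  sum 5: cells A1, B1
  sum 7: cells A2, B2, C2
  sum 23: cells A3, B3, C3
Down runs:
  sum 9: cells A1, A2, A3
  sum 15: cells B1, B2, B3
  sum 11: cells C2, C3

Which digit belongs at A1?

7 in 3 cells must be {1,2,4}; 23 in 3 cells must be {6,8,9}.
Only 6 fits A3 under both its across sum 23 and down sum 9.
Nothing is forced directly, so branch on C2, whose candidates are 2 or 4. If C2 = 4: then C3 would have to be in {8,9} for the 23 across but in {7} for the 11 down — contradiction. So C2 = 2.
A2 = 1: the only remaining digit allowed by both the 7 across and the 9 down.
B2 = 7 − 3 = 4 completes the 7 across.
C3 = 11 − 2 = 9 completes the 11 down.
A1 = 9 − 7 = 2 completes the 9 down.

2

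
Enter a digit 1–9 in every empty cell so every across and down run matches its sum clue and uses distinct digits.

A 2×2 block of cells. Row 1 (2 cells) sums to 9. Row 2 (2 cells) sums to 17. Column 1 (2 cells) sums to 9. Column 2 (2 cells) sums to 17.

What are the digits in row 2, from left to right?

8 9

17 in 2 cells must be {8,9}.
The 9 across and the 17 down share only 8, so (1,2) = 8.
The 17 across and the 9 down share only 8, so (2,1) = 8.
(2,2) = 17 − 8 = 9 completes the 17 across.
(1,1) = 9 − 8 = 1 completes the 9 across.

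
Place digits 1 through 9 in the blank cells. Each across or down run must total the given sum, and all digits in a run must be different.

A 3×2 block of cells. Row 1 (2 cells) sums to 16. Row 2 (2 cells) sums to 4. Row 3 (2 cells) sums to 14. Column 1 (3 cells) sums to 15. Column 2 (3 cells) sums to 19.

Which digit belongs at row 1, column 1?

16 in 2 cells must be {7,9}; 4 in 2 cells must be {1,3}.
The 4 across and the 19 down share only 3, so (2,2) = 3.
Given what's placed, (3,2) must be 9 to fit the 14 across and 19 down.
(1,2) = 19 − 12 = 7 completes the 19 down.
(2,1) = 4 − 3 = 1 completes the 4 across.
(3,1) = 14 − 9 = 5 completes the 14 across.
(1,1) = 16 − 7 = 9 completes the 16 across.

9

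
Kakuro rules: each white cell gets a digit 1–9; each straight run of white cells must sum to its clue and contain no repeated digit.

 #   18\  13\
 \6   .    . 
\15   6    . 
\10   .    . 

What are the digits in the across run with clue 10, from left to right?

7 3

R2C2 = 15 − 6 = 9 completes the 15 across.
Given what's placed, R1C2 must be 1 to fit the 6 across and 13 down.
R3C2 = 13 − 10 = 3 completes the 13 down.
R1C1 = 6 − 1 = 5 completes the 6 across.
R3C1 = 10 − 3 = 7 completes the 10 across.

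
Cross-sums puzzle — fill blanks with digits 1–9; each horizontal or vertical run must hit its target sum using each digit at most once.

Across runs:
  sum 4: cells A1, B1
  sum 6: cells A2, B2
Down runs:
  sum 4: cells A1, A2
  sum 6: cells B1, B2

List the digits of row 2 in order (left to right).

1 5

4 in 2 cells must be {1,3}.
The 4 across and the 6 down share only 1, so B1 = 1.
The 6 across and the 4 down share only 1, so A2 = 1.
B2 = 6 − 1 = 5 completes the 6 across.
A1 = 4 − 1 = 3 completes the 4 across.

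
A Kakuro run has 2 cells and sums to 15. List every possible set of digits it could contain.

2 distinct digits from 1–9 sum between 3 and 17.

{6,9}; {7,8}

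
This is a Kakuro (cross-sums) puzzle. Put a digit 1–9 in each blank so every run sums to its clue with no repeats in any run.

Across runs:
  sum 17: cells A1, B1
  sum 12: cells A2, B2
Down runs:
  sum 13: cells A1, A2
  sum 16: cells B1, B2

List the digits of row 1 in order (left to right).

8 9

17 in 2 cells must be {8,9}; 16 in 2 cells must be {7,9}.
The 17 across and the 16 down share only 9, so B1 = 9.
B2 = 16 − 9 = 7 completes the 16 down.
A1 = 17 − 9 = 8 completes the 17 across.
A2 = 12 − 7 = 5 completes the 12 across.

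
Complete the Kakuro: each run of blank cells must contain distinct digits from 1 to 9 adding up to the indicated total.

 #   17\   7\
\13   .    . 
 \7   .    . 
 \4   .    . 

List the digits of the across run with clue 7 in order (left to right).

4 in 2 cells must be {1,3}; 7 in 3 cells must be {1,2,4}.
The 13 across and the 7 down share only 4, so R1C2 = 4.
Given what's placed, R3C2 must be 1 to fit the 4 across and 7 down.
R1C1 = 13 − 4 = 9 completes the 13 across.
R2C2 = 7 − 5 = 2 completes the 7 down.
R3C1 = 4 − 1 = 3 completes the 4 across.
R2C1 = 7 − 2 = 5 completes the 7 across.

5 2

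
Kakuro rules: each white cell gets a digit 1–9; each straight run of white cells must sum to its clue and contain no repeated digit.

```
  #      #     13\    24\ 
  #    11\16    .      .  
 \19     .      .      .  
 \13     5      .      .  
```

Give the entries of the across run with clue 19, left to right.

6, 5, 8

16 in 2 cells must be {7,9}; 24 in 3 cells must be {7,8,9}.
R2C1 = 11 − 5 = 6 completes the 11 down.
Given what's placed, R3C3 must be 7 to fit the 13 across and 24 down.
Given what's placed, R1C3 must be 9 to fit the 16 across and 24 down.
R2C3 = 24 − 16 = 8 completes the 24 down.
R3C2 = 13 − 12 = 1 completes the 13 across.
R1C2 = 16 − 9 = 7 completes the 16 across.
R2C2 = 19 − 14 = 5 completes the 19 across.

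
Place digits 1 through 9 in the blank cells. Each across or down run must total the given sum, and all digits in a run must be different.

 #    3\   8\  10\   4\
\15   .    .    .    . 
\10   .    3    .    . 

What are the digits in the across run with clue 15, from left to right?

10 in 4 cells must be {1,2,3,4}; 3 in 2 cells must be {1,2}; 4 in 2 cells must be {1,3}.
R1C2 = 8 − 3 = 5 completes the 8 down.
Given what's placed, R2C4 must be 1 to fit the 10 across and 4 down.
R1C4 = 4 − 1 = 3 completes the 4 down.
Given what's placed, R2C1 must be 2 to fit the 10 across and 3 down.
R2C3 = 10 − 6 = 4 completes the 10 across.
R1C1 = 3 − 2 = 1 completes the 3 down.
R1C3 = 15 − 9 = 6 completes the 15 across.

1 5 6 3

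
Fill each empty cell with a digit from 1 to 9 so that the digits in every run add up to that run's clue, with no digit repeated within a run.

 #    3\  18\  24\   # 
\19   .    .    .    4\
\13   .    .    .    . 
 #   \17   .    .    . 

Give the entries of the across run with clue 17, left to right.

7 9 1

3 in 2 cells must be {1,2}; 24 in 3 cells must be {7,8,9}; 4 in 2 cells must be {1,3}.
Only 2 fits R1C1 under both its across sum 19 and down sum 3.
R2C1 = 3 − 2 = 1 completes the 3 down.
Given what's placed, R2C3 must be 7 to fit the 13 across and 24 down.
R2C4 = 3: the only remaining digit allowed by both the 13 across and the 4 down.
R3C4 = 4 − 3 = 1 completes the 4 down.
R2C2 = 13 − 11 = 2 completes the 13 across.
Given what's placed, R3C3 must be 9 to fit the 17 across and 24 down.
R1C2 = 9: the only remaining digit allowed by both the 19 across and the 18 down.
R1C3 = 19 − 11 = 8 completes the 19 across.
R3C2 = 17 − 10 = 7 completes the 17 across.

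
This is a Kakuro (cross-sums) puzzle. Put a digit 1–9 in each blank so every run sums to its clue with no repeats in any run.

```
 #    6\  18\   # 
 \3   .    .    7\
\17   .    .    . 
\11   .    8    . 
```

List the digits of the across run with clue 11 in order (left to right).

1, 8, 2

3 in 2 cells must be {1,2}; 6 in 3 cells must be {1,2,3}.
R1C2 = 1: the only remaining digit allowed by both the 3 across and the 18 down.
R2C2 = 18 − 9 = 9 completes the 18 down.
R1C1 = 3 − 1 = 2 completes the 3 across.
Given what's placed, R3C1 must be 1 to fit the 11 across and 6 down.
R3C3 = 11 − 9 = 2 completes the 11 across.
R2C1 = 6 − 3 = 3 completes the 6 down.
R2C3 = 17 − 12 = 5 completes the 17 across.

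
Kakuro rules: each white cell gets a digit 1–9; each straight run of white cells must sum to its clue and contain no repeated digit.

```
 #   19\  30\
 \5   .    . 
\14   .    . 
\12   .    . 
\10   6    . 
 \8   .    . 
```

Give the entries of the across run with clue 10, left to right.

Given what's placed, R2C1 must be 5 to fit the 14 across and 19 down.
R2C2 = 14 − 5 = 9 completes the 14 across.
R4C2 = 10 − 6 = 4 completes the 10 across.

6 4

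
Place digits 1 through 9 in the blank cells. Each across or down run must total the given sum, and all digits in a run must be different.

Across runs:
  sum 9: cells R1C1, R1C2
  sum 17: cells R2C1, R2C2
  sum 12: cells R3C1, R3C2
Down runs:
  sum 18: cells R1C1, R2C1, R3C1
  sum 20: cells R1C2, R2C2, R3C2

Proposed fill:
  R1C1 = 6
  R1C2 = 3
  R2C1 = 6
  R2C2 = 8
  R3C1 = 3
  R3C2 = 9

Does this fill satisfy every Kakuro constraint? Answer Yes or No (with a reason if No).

No — the down run R1C1–R3C1 sums to 15, not 18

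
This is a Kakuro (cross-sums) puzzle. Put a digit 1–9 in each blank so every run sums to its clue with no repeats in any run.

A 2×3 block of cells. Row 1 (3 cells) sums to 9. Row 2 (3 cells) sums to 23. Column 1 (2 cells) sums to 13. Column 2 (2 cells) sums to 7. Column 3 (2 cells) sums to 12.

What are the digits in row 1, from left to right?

5 1 3

23 in 3 cells must be {6,8,9}.
The 23 across and the 7 down share only 6, so (2,2) = 6.
(1,2) = 7 − 6 = 1 completes the 7 down.
Nothing is forced directly, so branch on (1,1), whose candidates are 5 or 6. If (1,1) = 6: then (1,3) would have to be in {2} for the 9 across but in {3,4,5,7,8,9} for the 12 down — contradiction. So (1,1) = 5.
(1,3) = 9 − 6 = 3 completes the 9 across.
(2,1) = 13 − 5 = 8 completes the 13 down.
(2,3) = 23 − 14 = 9 completes the 23 across.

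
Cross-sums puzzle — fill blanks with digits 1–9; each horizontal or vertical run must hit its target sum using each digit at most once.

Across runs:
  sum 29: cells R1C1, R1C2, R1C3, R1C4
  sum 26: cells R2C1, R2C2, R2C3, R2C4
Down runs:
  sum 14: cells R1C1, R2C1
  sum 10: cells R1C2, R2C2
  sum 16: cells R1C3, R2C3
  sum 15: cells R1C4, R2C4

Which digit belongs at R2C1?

9

29 in 4 cells must be {5,7,8,9}; 16 in 2 cells must be {7,9}.
Nothing is forced directly, so branch on R1C2, whose candidates are 7 or 8 or 9. If R1C2 = 7: that forces R1C3 = 9, R1C4 = 8, R2C2 = 3, after which R2C3 would have to be in {6,8,9} for the 26 across but in {7} for the 16 down — contradiction. If R1C2 = 9: that forces R1C3 = 7, R1C4 = 8, after which R2C2 would have to be in {2,3,4,5,6,7,8,9} for the 26 across but in {1} for the 10 down — contradiction. So R1C2 = 8.
R2C2 = 10 − 8 = 2 completes the 10 down.
Nothing is forced directly, so branch on R2C1, whose candidates are 8 or 9. If R2C1 = 8: then R1C1 would have to be in {5,7,9} for the 29 across but in {6} for the 14 down — contradiction. So R2C1 = 9.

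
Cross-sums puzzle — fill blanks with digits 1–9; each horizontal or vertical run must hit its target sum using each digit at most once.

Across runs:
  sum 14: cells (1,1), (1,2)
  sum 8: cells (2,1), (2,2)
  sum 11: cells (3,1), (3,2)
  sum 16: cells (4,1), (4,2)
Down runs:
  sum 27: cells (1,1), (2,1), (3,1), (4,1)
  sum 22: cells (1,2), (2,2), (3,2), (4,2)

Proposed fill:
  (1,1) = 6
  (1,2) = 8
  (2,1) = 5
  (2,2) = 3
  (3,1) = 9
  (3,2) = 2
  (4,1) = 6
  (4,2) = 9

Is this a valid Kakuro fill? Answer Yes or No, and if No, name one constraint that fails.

No — the across run (4,1)–(4,2) sums to 15, not 16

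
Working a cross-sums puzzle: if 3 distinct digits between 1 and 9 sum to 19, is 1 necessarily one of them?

No

Counterexample: {2,8,9} sums to 19 without using 1.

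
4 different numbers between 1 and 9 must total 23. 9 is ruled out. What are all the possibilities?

{2,6,7,8}; {3,5,7,8}; {4,5,6,8}

4 distinct digits from 1–9 sum between 10 and 30.
Dropping sets that contain 9.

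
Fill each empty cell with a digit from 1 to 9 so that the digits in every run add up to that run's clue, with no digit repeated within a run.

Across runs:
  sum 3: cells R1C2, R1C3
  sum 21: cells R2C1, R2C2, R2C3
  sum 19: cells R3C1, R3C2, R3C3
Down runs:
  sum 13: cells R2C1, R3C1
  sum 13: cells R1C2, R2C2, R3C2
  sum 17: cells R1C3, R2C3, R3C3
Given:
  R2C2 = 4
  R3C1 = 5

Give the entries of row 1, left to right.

3 in 2 cells must be {1,2}.
R2C1 = 13 − 5 = 8 completes the 13 down.
R2C3 = 21 − 12 = 9 completes the 21 across.
Given what's placed, R3C3 must be 6 to fit the 19 across and 17 down.
R1C3 = 17 − 15 = 2 completes the 17 down.
R3C2 = 19 − 11 = 8 completes the 19 across.
R1C2 = 3 − 2 = 1 completes the 3 across.

1, 2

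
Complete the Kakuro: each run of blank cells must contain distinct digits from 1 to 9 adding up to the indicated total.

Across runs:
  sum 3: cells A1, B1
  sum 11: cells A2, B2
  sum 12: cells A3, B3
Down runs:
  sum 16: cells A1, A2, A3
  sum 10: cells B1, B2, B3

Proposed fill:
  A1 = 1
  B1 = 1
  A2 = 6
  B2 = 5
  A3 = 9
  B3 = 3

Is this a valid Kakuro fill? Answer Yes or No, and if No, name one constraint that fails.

No — the down run B1–B3 sums to 9, not 10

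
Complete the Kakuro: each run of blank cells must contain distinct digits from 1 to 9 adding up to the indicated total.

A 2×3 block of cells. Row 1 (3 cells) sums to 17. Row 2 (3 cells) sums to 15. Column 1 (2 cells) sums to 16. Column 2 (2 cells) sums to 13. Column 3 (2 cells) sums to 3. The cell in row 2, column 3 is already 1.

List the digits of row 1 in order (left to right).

7 8 2

16 in 2 cells must be {7,9}; 3 in 2 cells must be {1,2}.
(1,3) = 3 − 1 = 2 completes the 3 down.
Given what's placed, (2,1) must be 9 to fit the 15 across and 16 down.
(2,2) = 15 − 10 = 5 completes the 15 across.
(1,1) = 16 − 9 = 7 completes the 16 down.
(1,2) = 17 − 9 = 8 completes the 17 across.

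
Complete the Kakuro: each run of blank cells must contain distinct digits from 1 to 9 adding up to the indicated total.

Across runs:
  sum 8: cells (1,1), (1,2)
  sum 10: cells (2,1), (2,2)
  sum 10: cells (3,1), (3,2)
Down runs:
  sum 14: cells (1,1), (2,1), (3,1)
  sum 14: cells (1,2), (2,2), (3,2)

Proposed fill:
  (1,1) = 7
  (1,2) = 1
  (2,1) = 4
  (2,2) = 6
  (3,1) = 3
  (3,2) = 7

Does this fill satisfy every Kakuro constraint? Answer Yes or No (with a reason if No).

Yes

Across: 7+1=8; 4+6=10; 3+7=10. Down: 7+4+3=14; 1+6+7=14. No digit repeats within any run.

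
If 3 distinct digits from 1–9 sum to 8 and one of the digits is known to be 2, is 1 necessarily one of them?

Yes

The only way to make 8 from 3 distinct digits under that restriction is {1,2,5}, which contains 1.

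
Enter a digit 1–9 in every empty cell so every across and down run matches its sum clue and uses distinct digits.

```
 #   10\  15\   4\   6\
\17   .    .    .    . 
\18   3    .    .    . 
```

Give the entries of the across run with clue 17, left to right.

4 in 2 cells must be {1,3}.
R1C1 = 10 − 3 = 7 completes the 10 down.
R1C2 = 6: the only remaining digit allowed by both the 17 across and the 15 down.
Given what's placed, R1C4 must be 1 to fit the 17 across and 6 down.
R2C2 = 15 − 6 = 9 completes the 15 down.
Given what's placed, R2C3 must be 1 to fit the 18 across and 4 down.
R2C4 = 18 − 13 = 5 completes the 18 across.
R1C3 = 17 − 14 = 3 completes the 17 across.

7 6 3 1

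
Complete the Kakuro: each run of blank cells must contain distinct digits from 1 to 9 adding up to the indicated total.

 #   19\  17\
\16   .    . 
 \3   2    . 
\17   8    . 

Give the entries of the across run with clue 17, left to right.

8 9

16 in 2 cells must be {7,9}; 3 in 2 cells must be {1,2}; 17 in 2 cells must be {8,9}.
R1C1 = 19 − 10 = 9 completes the 19 down.
R1C2 = 16 − 9 = 7 completes the 16 across.
R2C2 = 3 − 2 = 1 completes the 3 across.
R3C2 = 17 − 8 = 9 completes the 17 across.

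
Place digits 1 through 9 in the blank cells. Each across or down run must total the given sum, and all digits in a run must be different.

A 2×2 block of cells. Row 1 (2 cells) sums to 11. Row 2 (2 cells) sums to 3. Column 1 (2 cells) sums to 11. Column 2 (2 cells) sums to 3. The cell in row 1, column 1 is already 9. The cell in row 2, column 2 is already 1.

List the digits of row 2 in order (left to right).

3 in 2 cells must be {1,2}.
(1,2) = 11 − 9 = 2 completes the 11 across.
(2,1) = 3 − 1 = 2 completes the 3 across.

2 1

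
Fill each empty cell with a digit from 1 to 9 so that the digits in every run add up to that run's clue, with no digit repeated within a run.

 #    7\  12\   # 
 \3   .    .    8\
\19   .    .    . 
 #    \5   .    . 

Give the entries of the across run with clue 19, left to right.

5, 8, 6

3 in 2 cells must be {1,2}.
Nothing is forced directly, so branch on R1C1, whose candidates are 1 or 2. If R1C1 = 1: that forces R1C2 = 2, R2C1 = 6, R2C3 = 5, R3C3 = 3, after which R2C2 would have to be in {8} for the 19 across but in {1,3,4,6,7,9} for the 12 down — contradiction. So R1C1 = 2.
R1C2 = 3 − 2 = 1 completes the 3 across.
R2C1 = 7 − 2 = 5 completes the 7 down.
R2C3 = 6: the only remaining digit allowed by both the 19 across and the 8 down.
R3C3 = 8 − 6 = 2 completes the 8 down.
R2C2 = 19 − 11 = 8 completes the 19 across.
R3C2 = 5 − 2 = 3 completes the 5 across.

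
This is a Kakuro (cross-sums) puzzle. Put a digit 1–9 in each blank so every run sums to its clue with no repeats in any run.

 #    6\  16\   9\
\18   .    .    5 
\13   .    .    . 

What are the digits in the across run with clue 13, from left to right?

16 in 2 cells must be {7,9}.
Given what's placed, R1C1 must be 4 to fit the 18 across and 6 down.
R1C2 = 18 − 9 = 9 completes the 18 across.
R2C1 = 6 − 4 = 2 completes the 6 down.
R2C2 = 16 − 9 = 7 completes the 16 down.
R2C3 = 13 − 9 = 4 completes the 13 across.

2 7 4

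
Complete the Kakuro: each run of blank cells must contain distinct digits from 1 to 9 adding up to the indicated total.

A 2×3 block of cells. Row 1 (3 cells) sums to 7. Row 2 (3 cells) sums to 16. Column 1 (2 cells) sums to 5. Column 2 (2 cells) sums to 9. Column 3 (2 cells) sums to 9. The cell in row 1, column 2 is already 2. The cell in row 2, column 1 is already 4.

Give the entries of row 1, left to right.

7 in 3 cells must be {1,2,4}.
(1,1) = 5 − 4 = 1 completes the 5 down.
(1,3) = 7 − 3 = 4 completes the 7 across.
(2,2) = 9 − 2 = 7 completes the 9 down.
(2,3) = 16 − 11 = 5 completes the 16 across.

1 2 4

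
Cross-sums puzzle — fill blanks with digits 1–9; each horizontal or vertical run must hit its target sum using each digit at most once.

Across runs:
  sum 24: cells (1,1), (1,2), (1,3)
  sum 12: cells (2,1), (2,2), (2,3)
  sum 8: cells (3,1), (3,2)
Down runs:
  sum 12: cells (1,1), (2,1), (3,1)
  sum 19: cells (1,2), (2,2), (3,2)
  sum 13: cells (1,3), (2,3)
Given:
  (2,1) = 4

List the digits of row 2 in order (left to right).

4, 3, 5

24 in 3 cells must be {7,8,9}.
Given what's placed, (1,1) must be 7 to fit the 24 across and 12 down.
(3,1) = 12 − 11 = 1 completes the 12 down.
(3,2) = 8 − 1 = 7 completes the 8 across.
Given what's placed, (2,2) must be 3 to fit the 12 across and 19 down.
(2,3) = 12 − 7 = 5 completes the 12 across.
(1,2) = 19 − 10 = 9 completes the 19 down.
(1,3) = 24 − 16 = 8 completes the 24 across.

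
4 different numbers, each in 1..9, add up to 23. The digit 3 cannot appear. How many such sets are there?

6

4 distinct digits from 1–9 sum between 10 and 30.
Dropping sets that contain 3.
Enumerating: {1,5,8,9}, {1,6,7,9}, {2,4,8,9}, {2,5,7,9}, {2,6,7,8}, {4,5,6,8}.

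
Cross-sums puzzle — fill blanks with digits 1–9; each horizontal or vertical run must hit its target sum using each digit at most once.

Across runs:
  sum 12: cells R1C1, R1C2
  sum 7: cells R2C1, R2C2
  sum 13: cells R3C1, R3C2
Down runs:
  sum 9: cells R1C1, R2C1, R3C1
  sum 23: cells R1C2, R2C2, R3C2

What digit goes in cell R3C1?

5

23 in 3 cells must be {6,8,9}.
The 7 across and the 23 down share only 6, so R2C2 = 6.
R2C1 = 7 − 6 = 1 completes the 7 across.
Nothing is forced directly, so branch on R1C1, whose candidates are 3 or 5. If R1C1 = 5: then R1C2 would have to be in {7} for the 12 across but in {8,9} for the 23 down — contradiction. So R1C1 = 3.
R1C2 = 12 − 3 = 9 completes the 12 across.
R3C1 = 9 − 4 = 5 completes the 9 down.
R3C2 = 13 − 5 = 8 completes the 13 across.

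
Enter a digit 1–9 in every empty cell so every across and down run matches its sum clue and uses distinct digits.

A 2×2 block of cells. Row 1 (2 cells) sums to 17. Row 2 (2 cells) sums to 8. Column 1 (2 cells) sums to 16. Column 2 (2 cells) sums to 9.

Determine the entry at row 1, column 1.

17 in 2 cells must be {8,9}; 16 in 2 cells must be {7,9}.
The 17 across and the 16 down share only 9, so (1,1) = 9.
(1,2) = 17 − 9 = 8 completes the 17 across.
(2,1) = 16 − 9 = 7 completes the 16 down.
(2,2) = 8 − 7 = 1 completes the 8 across.

9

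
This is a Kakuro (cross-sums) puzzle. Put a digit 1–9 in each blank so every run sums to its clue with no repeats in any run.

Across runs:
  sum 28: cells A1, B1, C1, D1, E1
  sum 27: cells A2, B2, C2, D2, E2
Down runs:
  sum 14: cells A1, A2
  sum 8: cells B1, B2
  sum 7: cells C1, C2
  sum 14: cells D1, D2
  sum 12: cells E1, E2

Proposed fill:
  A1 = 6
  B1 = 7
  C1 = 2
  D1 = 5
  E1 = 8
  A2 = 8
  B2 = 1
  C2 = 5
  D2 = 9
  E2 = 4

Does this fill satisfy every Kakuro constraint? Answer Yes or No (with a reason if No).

Across: 6+7+2+5+8=28; 8+1+5+9+4=27. Down: 6+8=14; 7+1=8; 2+5=7; 5+9=14; 8+4=12. No digit repeats within any run.

Yes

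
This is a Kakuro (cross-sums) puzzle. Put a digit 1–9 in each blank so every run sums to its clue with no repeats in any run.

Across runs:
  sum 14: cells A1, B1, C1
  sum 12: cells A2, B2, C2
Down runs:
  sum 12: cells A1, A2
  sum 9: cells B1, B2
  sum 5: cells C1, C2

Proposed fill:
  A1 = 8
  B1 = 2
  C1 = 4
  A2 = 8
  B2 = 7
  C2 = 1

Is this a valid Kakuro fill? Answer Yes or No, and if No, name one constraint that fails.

No — the across run A2–C2 sums to 16, not 12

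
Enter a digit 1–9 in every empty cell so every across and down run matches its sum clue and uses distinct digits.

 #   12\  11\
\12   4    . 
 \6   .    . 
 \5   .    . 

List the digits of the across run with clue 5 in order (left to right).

3, 2

R1C2 = 12 − 4 = 8 completes the 12 across.
No cell is forced outright now. R2C2 can only be 1 or 2 (the digits allowed by both its 6 across and its 11 down). If R2C2 = 2: then R2C1 would have to be in {4} for the 6 across but in {1,2,3,5,6,7} for the 12 down — contradiction. So R2C2 = 1.
R2C1 = 6 − 1 = 5 completes the 6 across.
R3C1 = 12 − 9 = 3 completes the 12 down.
R3C2 = 5 − 3 = 2 completes the 5 across.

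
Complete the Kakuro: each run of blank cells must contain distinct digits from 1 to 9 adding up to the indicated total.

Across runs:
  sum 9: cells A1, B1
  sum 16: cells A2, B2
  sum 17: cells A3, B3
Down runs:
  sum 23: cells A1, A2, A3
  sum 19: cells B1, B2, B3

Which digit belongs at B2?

7

16 in 2 cells must be {7,9}; 17 in 2 cells must be {8,9}; 23 in 3 cells must be {6,8,9}.
The 16 across and the 23 down share only 9, so A2 = 9.
B2 = 16 − 9 = 7 completes the 16 across.
Given what's placed, A3 must be 8 to fit the 17 across and 23 down.
B3 = 17 − 8 = 9 completes the 17 across.
A1 = 23 − 17 = 6 completes the 23 down.
B1 = 9 − 6 = 3 completes the 9 across.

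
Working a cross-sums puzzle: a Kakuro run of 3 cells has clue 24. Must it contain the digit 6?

No

The only way to make 24 from 3 distinct digits is {7,8,9}, which does not contain 6.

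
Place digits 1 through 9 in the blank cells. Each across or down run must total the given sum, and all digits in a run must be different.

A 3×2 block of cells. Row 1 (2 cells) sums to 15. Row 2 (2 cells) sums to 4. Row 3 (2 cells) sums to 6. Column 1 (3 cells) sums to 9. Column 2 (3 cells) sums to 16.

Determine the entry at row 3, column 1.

4 in 2 cells must be {1,3}.
The 15 across and the 9 down share only 6, so (1,1) = 6.
(1,2) = 15 − 6 = 9 completes the 15 across.
Given what's placed, (2,1) must be 1 to fit the 4 across and 9 down.
(2,2) = 4 − 1 = 3 completes the 4 across.
(3,1) = 9 − 7 = 2 completes the 9 down.
(3,2) = 6 − 2 = 4 completes the 6 across.

2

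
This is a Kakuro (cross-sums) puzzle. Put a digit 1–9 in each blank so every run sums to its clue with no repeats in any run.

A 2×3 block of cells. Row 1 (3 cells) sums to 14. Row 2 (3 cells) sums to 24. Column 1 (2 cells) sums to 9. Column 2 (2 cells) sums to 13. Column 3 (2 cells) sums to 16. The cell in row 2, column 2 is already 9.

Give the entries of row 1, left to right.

1 4 9

24 in 3 cells must be {7,8,9}; 16 in 2 cells must be {7,9}.
(1,2) = 13 − 9 = 4 completes the 13 down.
(2,3) = 7: the only remaining digit allowed by both the 24 across and the 16 down.
(1,3) = 16 − 7 = 9 completes the 16 down.
(2,1) = 24 − 16 = 8 completes the 24 across.
(1,1) = 14 − 13 = 1 completes the 14 across.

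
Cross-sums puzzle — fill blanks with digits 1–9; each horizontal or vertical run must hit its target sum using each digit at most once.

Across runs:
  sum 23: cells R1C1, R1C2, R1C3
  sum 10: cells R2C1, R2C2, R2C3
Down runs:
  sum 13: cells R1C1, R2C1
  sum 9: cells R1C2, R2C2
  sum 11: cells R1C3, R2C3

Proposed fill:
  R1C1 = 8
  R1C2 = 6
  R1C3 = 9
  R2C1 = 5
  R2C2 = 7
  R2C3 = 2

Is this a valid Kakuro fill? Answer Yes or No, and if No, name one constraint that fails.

No — the across run R2C1–R2C3 sums to 14, not 10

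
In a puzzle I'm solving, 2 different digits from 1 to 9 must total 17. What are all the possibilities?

{8,9}

2 distinct digits from 1–9 sum between 3 and 17.
Only one set works: {8,9}.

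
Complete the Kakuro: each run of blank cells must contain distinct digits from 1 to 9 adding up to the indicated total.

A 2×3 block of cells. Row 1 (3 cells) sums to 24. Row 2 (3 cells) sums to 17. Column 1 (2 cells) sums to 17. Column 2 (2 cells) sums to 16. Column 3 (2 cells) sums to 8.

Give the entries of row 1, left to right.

24 in 3 cells must be {7,8,9}; 17 in 2 cells must be {8,9}; 16 in 2 cells must be {7,9}.
The 24 across and the 8 down share only 7, so (1,3) = 7.
(2,3) = 8 − 7 = 1 completes the 8 down.
Given what's placed, (1,2) must be 9 to fit the 24 across and 16 down.
(2,1) = 9: the only remaining digit allowed by both the 17 across and the 17 down.
(2,2) = 17 − 10 = 7 completes the 17 across.
(1,1) = 24 − 16 = 8 completes the 24 across.

8 9 7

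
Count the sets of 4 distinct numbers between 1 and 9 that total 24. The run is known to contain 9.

4 distinct digits from 1–9 sum between 10 and 30.
Keeping only sets containing 9.
Enumerating: {1,6,8,9}, {2,5,8,9}, {2,6,7,9}, {3,4,8,9}, {3,5,7,9}, {4,5,6,9}.

6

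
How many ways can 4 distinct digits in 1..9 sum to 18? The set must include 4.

4 distinct digits from 1–9 sum between 10 and 30.
Keeping only sets containing 4.
Enumerating: {1,4,5,8}, {1,4,6,7}, {2,3,4,9}, {2,4,5,7}, {3,4,5,6}.

5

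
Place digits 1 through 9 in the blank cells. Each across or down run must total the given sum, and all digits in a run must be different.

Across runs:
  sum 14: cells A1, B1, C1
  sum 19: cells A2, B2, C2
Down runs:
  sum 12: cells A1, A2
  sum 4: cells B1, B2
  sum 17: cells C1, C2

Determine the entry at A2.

4 in 2 cells must be {1,3}; 17 in 2 cells must be {8,9}.
The 19 across and the 4 down share only 3, so B2 = 3.
Given what's placed, C2 must be 9 to fit the 19 across and 17 down.
B1 = 4 − 3 = 1 completes the 4 down.
C1 = 17 − 9 = 8 completes the 17 down.
A2 = 19 − 12 = 7 completes the 19 across.
A1 = 14 − 9 = 5 completes the 14 across.

7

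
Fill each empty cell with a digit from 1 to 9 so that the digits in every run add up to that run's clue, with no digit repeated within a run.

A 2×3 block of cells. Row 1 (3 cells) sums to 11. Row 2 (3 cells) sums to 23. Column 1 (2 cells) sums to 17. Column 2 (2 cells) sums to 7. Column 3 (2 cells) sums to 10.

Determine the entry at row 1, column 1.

8

23 in 3 cells must be {6,8,9}; 17 in 2 cells must be {8,9}.
The 11 across and the 17 down share only 8, so (1,1) = 8.
(2,1) = 17 − 8 = 9 completes the 17 down.
Given what's placed, (2,2) must be 6 to fit the 23 across and 7 down.
(2,3) = 23 − 15 = 8 completes the 23 across.
(1,2) = 7 − 6 = 1 completes the 7 down.
(1,3) = 11 − 9 = 2 completes the 11 across.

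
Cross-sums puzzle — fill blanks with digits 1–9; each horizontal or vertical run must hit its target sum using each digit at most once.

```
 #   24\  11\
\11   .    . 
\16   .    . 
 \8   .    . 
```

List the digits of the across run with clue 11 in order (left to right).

8, 3

16 in 2 cells must be {7,9}; 24 in 3 cells must be {7,8,9}.
The 16 across and the 11 down share only 7, so R2C2 = 7.
The 8 across and the 24 down share only 7, so R3C1 = 7.
R3C2 = 8 − 7 = 1 completes the 8 across.
R1C2 = 11 − 8 = 3 completes the 11 down.
R2C1 = 16 − 7 = 9 completes the 16 across.
R1C1 = 11 − 3 = 8 completes the 11 across.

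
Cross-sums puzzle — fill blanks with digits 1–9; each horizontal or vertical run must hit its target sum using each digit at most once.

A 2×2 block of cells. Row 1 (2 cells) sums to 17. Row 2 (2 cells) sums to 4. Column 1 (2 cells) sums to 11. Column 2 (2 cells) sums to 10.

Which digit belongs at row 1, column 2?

17 in 2 cells must be {8,9}; 4 in 2 cells must be {1,3}.
The 4 across and the 11 down share only 3, so (2,1) = 3.
(2,2) = 4 − 3 = 1 completes the 4 across.
(1,1) = 11 − 3 = 8 completes the 11 down.
(1,2) = 17 − 8 = 9 completes the 17 across.

9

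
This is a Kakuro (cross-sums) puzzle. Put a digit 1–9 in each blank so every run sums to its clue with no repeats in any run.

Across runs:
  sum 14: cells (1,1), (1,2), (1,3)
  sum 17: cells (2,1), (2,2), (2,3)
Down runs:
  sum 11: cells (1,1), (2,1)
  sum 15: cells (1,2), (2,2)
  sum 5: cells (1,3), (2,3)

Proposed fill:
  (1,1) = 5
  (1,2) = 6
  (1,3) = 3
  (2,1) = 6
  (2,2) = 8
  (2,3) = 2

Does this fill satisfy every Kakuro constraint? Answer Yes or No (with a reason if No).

No — the across run (2,1)–(2,3) sums to 16, not 17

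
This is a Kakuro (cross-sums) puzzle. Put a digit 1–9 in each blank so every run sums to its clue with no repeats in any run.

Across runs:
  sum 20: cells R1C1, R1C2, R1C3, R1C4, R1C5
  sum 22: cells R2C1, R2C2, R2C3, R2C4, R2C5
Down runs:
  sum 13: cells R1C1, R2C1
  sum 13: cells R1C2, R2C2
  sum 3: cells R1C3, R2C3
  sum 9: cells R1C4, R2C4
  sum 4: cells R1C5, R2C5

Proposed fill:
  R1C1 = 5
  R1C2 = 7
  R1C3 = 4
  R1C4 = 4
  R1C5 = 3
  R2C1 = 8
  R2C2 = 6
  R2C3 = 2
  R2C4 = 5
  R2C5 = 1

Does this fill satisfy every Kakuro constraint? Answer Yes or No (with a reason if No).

No — the down run R1C3–R2C3 sums to 6, not 3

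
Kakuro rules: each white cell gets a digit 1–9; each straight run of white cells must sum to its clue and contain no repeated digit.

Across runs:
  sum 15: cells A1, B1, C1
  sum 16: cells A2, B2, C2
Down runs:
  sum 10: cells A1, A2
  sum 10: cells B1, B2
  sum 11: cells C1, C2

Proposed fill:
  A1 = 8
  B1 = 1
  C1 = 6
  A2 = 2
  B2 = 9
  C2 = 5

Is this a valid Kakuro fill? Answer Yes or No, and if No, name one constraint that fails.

Across: 8+1+6=15; 2+9+5=16. Down: 8+2=10; 1+9=10; 6+5=11. No digit repeats within any run.

Yes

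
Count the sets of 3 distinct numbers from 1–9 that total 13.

3 distinct digits from 1–9 sum between 6 and 24.

7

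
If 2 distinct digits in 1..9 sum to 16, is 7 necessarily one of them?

The only way to make 16 from 2 distinct digits is {7,9}, which contains 7.

Yes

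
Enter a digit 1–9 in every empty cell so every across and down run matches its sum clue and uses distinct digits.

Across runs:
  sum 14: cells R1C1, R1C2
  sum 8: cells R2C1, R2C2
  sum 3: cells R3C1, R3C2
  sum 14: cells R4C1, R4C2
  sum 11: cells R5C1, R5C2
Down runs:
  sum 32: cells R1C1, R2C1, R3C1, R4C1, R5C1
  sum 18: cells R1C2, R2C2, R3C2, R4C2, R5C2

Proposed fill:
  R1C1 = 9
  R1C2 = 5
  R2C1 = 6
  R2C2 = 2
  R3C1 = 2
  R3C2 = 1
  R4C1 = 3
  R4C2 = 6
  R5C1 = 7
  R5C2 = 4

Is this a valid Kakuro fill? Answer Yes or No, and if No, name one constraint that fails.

No — the across run R4C1–R4C2 sums to 9, not 14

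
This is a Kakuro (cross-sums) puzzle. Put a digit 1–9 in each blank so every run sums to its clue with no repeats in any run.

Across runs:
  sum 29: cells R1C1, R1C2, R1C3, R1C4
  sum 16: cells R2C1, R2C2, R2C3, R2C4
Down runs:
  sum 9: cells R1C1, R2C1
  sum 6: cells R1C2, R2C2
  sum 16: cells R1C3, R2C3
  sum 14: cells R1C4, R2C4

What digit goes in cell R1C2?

29 in 4 cells must be {5,7,8,9}; 16 in 2 cells must be {7,9}.
Only 5 fits R1C2 under both its across sum 29 and down sum 6.

5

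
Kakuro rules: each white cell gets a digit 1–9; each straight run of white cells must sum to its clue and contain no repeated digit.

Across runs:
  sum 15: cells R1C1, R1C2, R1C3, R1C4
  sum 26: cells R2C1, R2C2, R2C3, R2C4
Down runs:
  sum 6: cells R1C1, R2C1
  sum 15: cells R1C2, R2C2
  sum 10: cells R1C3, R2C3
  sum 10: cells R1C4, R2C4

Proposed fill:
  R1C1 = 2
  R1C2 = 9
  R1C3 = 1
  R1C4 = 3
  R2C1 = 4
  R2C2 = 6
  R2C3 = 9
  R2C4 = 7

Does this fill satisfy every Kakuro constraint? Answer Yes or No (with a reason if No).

Yes

Across: 2+9+1+3=15; 4+6+9+7=26. Down: 2+4=6; 9+6=15; 1+9=10; 3+7=10. No digit repeats within any run.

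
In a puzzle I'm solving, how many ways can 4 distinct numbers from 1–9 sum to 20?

4 distinct digits from 1–9 sum between 10 and 30.

12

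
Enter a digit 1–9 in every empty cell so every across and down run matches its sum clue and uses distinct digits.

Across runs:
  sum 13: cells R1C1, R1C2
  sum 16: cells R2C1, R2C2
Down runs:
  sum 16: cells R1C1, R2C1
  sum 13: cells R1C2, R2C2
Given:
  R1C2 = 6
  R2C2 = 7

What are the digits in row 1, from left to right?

16 in 2 cells must be {7,9}.
R1C1 = 13 − 6 = 7 completes the 13 across.
R2C1 = 16 − 7 = 9 completes the 16 across.

7 6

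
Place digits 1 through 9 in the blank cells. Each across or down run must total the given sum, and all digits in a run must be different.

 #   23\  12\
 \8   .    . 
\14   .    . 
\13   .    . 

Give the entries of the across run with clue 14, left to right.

8 6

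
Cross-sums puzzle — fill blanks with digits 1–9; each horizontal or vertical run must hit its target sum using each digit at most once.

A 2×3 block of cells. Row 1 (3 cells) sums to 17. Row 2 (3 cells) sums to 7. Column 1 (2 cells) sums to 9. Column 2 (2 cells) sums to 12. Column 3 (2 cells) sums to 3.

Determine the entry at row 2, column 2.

4

7 in 3 cells must be {1,2,4}; 3 in 2 cells must be {1,2}.
The 7 across and the 12 down share only 4, so (2,2) = 4.
(1,2) = 12 − 4 = 8 completes the 12 down.
Given what's placed, (1,3) must be 2 to fit the 17 across and 3 down.
(2,3) = 3 − 2 = 1 completes the 3 down.
(1,1) = 17 − 10 = 7 completes the 17 across.
(2,1) = 7 − 5 = 2 completes the 7 across.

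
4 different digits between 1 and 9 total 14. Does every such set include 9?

No

Counterexample: {1,2,3,8} sums to 14 without using 9.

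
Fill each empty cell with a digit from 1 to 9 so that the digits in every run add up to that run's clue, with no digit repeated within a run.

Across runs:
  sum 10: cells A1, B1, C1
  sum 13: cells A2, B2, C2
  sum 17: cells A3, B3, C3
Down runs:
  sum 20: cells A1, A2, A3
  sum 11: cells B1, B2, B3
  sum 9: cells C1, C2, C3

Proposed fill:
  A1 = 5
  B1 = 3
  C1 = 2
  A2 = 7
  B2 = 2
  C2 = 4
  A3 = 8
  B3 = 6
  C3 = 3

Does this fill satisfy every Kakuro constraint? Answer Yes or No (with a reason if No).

Yes

Across: 5+3+2=10; 7+2+4=13; 8+6+3=17. Down: 5+7+8=20; 3+2+6=11; 2+4+3=9. No digit repeats within any run.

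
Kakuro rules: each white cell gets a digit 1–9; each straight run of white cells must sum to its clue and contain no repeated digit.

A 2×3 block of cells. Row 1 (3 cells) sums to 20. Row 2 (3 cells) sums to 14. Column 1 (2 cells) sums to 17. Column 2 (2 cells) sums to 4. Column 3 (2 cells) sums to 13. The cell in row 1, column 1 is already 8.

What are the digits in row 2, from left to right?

9 1 4

17 in 2 cells must be {8,9}; 4 in 2 cells must be {1,3}.
(1,2) = 3: the only remaining digit allowed by both the 20 across and the 4 down.
(1,3) = 20 − 11 = 9 completes the 20 across.
(2,1) = 17 − 8 = 9 completes the 17 down.
(2,2) = 4 − 3 = 1 completes the 4 down.
(2,3) = 14 − 10 = 4 completes the 14 across.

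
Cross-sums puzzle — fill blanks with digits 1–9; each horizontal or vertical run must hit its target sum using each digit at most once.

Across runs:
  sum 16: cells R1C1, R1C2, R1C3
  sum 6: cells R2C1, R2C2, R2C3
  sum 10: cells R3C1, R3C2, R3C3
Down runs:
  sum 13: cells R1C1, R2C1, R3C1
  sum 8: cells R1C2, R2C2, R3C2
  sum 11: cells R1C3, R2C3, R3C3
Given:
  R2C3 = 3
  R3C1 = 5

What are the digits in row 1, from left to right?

6, 3, 7

6 in 3 cells must be {1,2,3}.
Nothing is forced directly, so branch on R2C2, whose candidates are 1 or 2. If R2C2 = 2: that forces R2C1 = 1, R3C2 = 1, after which R3C3 would have to be in {4} for the 10 across but in {1,2,6,7} for the 11 down — contradiction. So R2C2 = 1.
R2C1 = 6 − 4 = 2 completes the 6 across.
R1C1 = 13 − 7 = 6 completes the 13 down.
Nothing is forced directly, so branch on R1C2, whose candidates are 2 or 3. If R1C2 = 2: then R1C3 would have to be in {8} for the 16 across but in {1,2,6,7} for the 11 down — contradiction. So R1C2 = 3.
R1C3 = 16 − 9 = 7 completes the 16 across.
R3C2 = 8 − 4 = 4 completes the 8 down.
R3C3 = 10 − 9 = 1 completes the 10 across.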